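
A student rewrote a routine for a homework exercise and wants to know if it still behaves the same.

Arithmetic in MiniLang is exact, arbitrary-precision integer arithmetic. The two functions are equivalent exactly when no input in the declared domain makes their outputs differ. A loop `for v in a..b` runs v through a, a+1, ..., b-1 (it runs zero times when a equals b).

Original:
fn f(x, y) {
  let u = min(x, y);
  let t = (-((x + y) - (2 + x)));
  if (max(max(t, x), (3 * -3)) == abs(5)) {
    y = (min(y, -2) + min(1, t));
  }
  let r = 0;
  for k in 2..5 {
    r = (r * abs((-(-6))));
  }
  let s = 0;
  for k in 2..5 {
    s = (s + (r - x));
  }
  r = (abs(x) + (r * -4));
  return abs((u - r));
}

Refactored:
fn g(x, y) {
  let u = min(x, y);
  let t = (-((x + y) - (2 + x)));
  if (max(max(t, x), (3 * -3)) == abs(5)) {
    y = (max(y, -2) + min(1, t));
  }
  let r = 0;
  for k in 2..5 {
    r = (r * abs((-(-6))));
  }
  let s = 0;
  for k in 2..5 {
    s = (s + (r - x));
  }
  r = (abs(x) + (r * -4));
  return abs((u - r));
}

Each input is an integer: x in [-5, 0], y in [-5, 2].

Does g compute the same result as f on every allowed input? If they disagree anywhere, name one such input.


The one real change (`min(y, -2)` became `max(y, -2)`) has no effect anywhere in the declared ranges.
Spot check at x=-4, y=0 — f: u := -4 | t := 2 | (max(max(t, x), (3 * -3)) == abs(5)): false | r := 0 | iter k=2: | r := 0 | iter k=3: | r := 0 | iter k=4: | r := 0 | s := 0 | iter k=2: | s := 4 | iter k=3: | s := 8 | iter k=4: | s := 12 | r := 4 | result 8. g: u := -4 | t := 2 | (max(max(t, x), (3 * -3)) == abs(5)): false | r := 0 | iter k=2: | r := 0 | iter k=3: | r := 0 | iter k=4: | r := 0 | s := 0 | iter k=2: | s := 4 | iter k=3: | s := 8 | iter k=4: | s := 12 | r := 4 | result 8. Both give 8.
An exhaustive pass over the 48 declared inputs shows identical outputs.
verdict: equivalent


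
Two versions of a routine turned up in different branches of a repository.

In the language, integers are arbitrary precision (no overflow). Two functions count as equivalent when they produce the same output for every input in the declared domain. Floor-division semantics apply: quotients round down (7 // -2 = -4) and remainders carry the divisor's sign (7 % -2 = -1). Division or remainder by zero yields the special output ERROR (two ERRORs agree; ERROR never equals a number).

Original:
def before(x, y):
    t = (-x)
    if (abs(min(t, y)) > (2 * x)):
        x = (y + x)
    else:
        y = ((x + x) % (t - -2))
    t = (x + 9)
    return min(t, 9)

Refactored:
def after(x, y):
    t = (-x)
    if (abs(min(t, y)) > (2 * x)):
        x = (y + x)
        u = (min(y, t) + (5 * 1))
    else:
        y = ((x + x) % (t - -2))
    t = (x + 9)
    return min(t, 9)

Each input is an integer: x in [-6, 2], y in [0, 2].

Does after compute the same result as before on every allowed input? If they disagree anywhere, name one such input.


This is a faithful refactor — constant usage differs; and min/max/abs usage differs; and statement counts differ; and local variable names differ; and arithmetic usage differs, but the computed results match everywhere.
Tracing x=2, y=1: before: t=-2, then (abs(min(t, y)) > (2 * x)) is false, then a zero divisor aborts: ERROR | after: t=-2, then (abs(min(t, y)) > (2 * x)) is false, then a zero divisor aborts: ERROR — matching result ERROR.
Checked all 27 inputs in the declared domain: the outputs agree on every one.
verdict: equivalent


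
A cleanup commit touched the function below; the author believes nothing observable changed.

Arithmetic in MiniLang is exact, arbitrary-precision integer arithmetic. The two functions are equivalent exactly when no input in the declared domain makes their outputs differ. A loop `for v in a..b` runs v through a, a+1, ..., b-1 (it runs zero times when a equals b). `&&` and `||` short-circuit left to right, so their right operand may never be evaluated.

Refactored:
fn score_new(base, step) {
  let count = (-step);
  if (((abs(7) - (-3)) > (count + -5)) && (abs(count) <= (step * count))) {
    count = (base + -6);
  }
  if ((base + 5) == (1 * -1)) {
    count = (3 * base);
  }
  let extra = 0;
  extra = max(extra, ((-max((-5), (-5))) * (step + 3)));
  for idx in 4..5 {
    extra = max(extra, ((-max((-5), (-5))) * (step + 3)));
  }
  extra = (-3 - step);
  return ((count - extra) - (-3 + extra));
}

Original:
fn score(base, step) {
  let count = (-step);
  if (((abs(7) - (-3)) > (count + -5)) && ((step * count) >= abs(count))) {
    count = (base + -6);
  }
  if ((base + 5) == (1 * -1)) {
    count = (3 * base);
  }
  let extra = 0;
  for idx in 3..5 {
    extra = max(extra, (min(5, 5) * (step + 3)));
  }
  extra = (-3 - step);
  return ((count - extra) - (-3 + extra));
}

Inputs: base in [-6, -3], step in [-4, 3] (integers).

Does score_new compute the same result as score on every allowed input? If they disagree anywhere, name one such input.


This is a faithful refactor — constant usage differs, plus arithmetic usage differs, plus loop structure differs, plus statement counts differ, plus min/max/abs usage differs, plus comparison usage differs, but the computed results match everywhere.
Spot check at base=-6, step=3 — score: count = -3; (((abs(7) - (-3)) > (count + -5)) && ((step * count) >= abs(count))) -> false; ((base + 5) == (1 * -1)) -> true; count = -18; extra = 0; [idx=3]; extra = 30; [idx=4]; extra = 30; extra = -6; return -3. score_new: count = -3; (((abs(7) - (-3)) > (count + -5)) && (abs(count) <= (step * count))) -> false; ((base + 5) == (1 * -1)) -> true; count = -18; extra = 0; extra = 30; [idx=4]; extra = 30; extra = -6; return -3. Both give -3.
Every one of the 32 inputs gives matching results.
verdict: equivalent


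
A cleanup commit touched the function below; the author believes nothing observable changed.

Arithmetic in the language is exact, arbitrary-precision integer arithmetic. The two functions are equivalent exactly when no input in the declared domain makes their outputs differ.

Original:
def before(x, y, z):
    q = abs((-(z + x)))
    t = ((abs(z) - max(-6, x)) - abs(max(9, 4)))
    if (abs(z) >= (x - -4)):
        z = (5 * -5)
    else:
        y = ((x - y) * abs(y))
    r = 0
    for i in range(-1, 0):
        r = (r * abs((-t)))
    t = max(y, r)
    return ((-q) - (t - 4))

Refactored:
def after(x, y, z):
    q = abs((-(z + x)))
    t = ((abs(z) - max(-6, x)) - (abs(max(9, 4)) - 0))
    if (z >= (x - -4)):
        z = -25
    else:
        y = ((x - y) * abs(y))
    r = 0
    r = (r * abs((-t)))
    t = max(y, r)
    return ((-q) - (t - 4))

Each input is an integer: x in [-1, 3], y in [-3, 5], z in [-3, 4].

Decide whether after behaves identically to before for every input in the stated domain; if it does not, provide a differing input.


At x=-1, y=-3, z=-3: before gives 0, after gives -6.
verdict: not equivalent; witness: x=-1, y=-3, z=-3


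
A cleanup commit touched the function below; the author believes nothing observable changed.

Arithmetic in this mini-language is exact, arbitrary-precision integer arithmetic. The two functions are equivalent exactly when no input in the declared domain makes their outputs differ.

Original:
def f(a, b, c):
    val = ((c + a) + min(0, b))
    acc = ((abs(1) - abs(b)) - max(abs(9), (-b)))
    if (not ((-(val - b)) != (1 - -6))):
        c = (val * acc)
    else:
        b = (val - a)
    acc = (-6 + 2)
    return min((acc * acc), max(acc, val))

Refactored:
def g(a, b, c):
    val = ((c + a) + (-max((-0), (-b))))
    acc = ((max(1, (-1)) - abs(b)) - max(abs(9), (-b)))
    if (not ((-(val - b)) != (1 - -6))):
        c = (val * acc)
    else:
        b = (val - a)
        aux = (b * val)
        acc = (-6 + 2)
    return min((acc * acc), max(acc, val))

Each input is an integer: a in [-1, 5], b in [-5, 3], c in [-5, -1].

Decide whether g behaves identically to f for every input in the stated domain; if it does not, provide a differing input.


Run the pair on a=-1, b=1, c=-5.
f: val = -6; acc = -9; (not ((-(val - b)) != (1 - -6))) -> true; c = 54; acc = -4; return -4
g: val = -6; acc = -9; (not ((-(val - b)) != (1 - -6))) -> true; c = 54; return -6
-4 != -6, so the rewrite changes behavior.
verdict: not equivalent; witness: a=-1, b=1, c=-5


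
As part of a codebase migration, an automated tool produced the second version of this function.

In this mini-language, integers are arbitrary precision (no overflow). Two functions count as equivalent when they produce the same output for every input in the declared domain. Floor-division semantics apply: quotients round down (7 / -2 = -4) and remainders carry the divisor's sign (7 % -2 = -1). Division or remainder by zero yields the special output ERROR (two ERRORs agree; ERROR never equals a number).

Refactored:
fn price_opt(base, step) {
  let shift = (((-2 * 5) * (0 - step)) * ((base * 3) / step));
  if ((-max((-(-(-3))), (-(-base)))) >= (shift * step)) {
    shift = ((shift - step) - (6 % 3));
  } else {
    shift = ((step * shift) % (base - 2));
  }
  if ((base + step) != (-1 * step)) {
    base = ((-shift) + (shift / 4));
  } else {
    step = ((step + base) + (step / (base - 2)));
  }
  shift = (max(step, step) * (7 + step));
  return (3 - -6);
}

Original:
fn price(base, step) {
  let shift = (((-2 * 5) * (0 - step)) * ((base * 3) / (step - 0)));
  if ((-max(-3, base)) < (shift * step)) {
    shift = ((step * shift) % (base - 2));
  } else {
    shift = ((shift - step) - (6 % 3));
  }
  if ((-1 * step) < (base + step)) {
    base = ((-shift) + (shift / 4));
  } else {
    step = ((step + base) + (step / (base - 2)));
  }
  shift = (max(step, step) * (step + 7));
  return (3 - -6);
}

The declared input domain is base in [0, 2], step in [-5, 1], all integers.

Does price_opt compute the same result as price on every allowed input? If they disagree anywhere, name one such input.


Evaluate both at base=2, step=-5.
price: shift=100, then ((-max(-3, base)) < (shift * step)) is false, then shift=105, then ((-1 * step) < (base + step)) is false, then a zero divisor aborts: ERROR
price_opt: shift=100, then ((-max((-(-(-3))), (-(-base)))) >= (shift * step)) is true, then shift=105, then ((base + step) != (-1 * step)) is true, then base=-79, then shift=-10, then returns 9
ERROR vs 9 — the two versions disagree here.
verdict: not equivalent; witness: base=2, step=-5


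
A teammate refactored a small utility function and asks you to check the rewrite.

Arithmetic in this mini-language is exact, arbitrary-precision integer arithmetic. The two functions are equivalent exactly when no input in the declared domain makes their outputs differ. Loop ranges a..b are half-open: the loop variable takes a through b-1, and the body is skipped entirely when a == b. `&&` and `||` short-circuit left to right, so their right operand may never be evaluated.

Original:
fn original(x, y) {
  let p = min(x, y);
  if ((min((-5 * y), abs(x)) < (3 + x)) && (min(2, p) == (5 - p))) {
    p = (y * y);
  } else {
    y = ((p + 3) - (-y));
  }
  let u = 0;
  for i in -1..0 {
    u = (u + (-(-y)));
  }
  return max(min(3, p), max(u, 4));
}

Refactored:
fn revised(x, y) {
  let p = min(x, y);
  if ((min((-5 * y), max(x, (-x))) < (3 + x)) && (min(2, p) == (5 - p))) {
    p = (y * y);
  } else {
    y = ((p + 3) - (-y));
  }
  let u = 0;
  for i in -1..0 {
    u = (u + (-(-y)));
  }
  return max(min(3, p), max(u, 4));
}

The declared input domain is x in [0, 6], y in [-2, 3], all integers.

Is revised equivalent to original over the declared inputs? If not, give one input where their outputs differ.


Equivalent — the differences include min/max/abs usage differs, yet no declared input distinguishes the two.
Tracing x=2, y=1: original: p := 1 | ((min((-5 * y), abs(x)) < (3 + x)) && (min(2, p) == (5 - p))): false | y := 5 | u := 0 | iter i=-1: | u := 5 | result 5 | revised: p := 1 | ((min((-5 * y), max(x, (-x))) < (3 + x)) && (min(2, p) == (5 - p))): false | y := 5 | u := 0 | iter i=-1: | u := 5 | result 5 — matching result 5.
Every one of the 42 inputs gives matching results.
verdict: equivalent


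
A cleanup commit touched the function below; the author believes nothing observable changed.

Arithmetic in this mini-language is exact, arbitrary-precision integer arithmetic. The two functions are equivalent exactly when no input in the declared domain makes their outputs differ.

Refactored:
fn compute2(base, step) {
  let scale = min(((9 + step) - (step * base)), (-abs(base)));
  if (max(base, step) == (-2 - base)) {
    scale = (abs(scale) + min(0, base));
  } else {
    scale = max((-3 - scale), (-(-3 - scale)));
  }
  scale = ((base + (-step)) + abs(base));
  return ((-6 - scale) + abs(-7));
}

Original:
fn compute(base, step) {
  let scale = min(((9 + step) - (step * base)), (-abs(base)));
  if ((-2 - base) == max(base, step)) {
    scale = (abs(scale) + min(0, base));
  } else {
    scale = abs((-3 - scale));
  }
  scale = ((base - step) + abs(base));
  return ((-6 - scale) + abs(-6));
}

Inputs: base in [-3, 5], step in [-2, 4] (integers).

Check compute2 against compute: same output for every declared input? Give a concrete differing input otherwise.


The rewrite breaks on base=-3, step=-2, where the results are -2 and -1.
compute: scale becomes -3; next ((-2 - base) == max(base, step)) evaluates to false; next scale becomes 0; next scale becomes 2; next final value -2
compute2: scale becomes -3; next (max(base, step) == (-2 - base)) evaluates to false; next scale becomes 0; next scale becomes 2; next final value -1
verdict: not equivalent; witness: base=-3, step=-2


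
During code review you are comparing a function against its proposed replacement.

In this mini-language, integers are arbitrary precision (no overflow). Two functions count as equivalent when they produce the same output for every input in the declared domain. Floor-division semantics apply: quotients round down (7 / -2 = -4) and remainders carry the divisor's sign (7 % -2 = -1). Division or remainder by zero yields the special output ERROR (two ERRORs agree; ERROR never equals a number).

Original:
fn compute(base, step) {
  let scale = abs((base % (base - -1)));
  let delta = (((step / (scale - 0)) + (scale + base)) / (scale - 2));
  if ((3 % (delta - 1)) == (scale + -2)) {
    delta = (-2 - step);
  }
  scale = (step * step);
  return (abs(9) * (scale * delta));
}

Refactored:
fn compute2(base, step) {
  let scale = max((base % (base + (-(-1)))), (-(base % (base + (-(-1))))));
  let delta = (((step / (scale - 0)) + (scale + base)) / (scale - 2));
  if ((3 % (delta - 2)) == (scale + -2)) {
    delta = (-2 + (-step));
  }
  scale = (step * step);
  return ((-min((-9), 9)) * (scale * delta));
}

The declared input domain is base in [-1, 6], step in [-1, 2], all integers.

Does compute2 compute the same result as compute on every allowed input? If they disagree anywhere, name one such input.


Not equivalent: base=6, step=-1 separates them (18 vs ERROR).
compute: scale=6, then delta=2, then ((3 % (delta - 1)) == (scale + -2)) is false, then scale=1, then returns 18
compute2: scale=6, then delta=2, then a zero divisor aborts: ERROR
verdict: not equivalent; witness: base=6, step=-1


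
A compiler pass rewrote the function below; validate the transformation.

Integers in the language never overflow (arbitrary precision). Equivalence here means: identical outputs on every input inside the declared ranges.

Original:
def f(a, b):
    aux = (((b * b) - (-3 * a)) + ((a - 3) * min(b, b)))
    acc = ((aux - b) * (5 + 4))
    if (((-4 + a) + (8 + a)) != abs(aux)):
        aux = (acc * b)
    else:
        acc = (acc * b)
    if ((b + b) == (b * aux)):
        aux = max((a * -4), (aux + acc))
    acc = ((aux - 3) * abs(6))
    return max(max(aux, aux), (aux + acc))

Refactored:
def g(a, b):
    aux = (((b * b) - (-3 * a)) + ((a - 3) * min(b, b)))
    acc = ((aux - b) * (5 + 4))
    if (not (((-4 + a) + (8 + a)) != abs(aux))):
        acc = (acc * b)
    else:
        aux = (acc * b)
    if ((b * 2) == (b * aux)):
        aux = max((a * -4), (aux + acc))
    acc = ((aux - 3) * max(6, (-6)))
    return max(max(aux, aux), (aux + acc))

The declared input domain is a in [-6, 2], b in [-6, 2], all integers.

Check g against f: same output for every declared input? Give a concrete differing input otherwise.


This is a faithful refactor — arithmetic usage differs; constant usage differs; boolean connective usage differs; min/max/abs usage differs, but the computed results match everywhere.
As a probe, take a=2, b=2: f runs aux becomes 8; next acc becomes 54; next (((-4 + a) + (8 + a)) != abs(aux)) evaluates to false; next acc becomes 108; next ((b + b) == (b * aux)) evaluates to false; next acc becomes 30; next final value 38; g runs aux becomes 8; next acc becomes 54; next (not (((-4 + a) + (8 + a)) != abs(aux))) evaluates to true; next acc becomes 108; next ((b * 2) == (b * aux)) evaluates to false; next acc becomes 30; next final value 38; both end at 38.
Every one of the 81 inputs gives matching results.
verdict: equivalent


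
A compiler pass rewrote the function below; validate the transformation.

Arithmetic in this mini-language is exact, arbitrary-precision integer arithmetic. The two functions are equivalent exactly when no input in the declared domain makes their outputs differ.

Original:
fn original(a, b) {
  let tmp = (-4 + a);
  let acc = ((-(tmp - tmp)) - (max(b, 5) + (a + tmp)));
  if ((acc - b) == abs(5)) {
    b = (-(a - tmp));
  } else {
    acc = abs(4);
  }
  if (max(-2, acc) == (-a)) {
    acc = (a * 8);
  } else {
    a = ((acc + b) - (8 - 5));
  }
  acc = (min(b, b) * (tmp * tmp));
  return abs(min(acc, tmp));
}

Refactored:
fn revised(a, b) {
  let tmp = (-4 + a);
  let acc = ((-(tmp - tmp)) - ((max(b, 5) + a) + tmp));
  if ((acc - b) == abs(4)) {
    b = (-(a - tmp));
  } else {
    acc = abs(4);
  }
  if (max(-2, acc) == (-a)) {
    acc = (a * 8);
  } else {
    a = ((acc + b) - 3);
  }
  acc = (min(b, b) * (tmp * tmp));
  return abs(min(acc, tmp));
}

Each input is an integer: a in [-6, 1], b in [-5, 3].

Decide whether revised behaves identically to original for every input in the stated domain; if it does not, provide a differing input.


The rewrite breaks on a=-4, b=2, where the results are 256 and 8.
original: tmp := -8 | acc := 7 | ((acc - b) == abs(5)): true | b := -4 | (max(-2, acc) == (-a)): false | a := 0 | acc := -256 | result 256
revised: tmp := -8 | acc := 7 | ((acc - b) == abs(4)): false | acc := 4 | (max(-2, acc) == (-a)): true | acc := -32 | acc := 128 | result 8
verdict: not equivalent; witness: a=-4, b=2


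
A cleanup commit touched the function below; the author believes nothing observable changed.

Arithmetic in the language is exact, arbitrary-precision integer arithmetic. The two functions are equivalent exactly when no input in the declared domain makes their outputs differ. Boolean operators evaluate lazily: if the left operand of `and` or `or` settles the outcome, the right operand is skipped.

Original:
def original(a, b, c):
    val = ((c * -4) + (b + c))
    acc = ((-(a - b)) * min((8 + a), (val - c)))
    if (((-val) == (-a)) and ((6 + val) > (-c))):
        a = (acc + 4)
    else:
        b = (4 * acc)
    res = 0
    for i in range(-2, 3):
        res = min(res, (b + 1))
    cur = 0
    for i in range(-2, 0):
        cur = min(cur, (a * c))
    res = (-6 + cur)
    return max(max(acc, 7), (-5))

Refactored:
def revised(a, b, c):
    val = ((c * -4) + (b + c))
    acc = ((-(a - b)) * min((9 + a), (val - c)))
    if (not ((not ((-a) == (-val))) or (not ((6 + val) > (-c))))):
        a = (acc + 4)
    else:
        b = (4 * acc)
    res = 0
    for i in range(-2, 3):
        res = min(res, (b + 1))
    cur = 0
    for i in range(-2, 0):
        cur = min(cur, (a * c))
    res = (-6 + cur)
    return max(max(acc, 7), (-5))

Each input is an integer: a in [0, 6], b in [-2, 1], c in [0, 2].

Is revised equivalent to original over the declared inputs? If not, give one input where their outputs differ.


The one real change (`8` became `9`) has no effect anywhere in the declared ranges.
One worked example (a=1, b=-2, c=1) — original: val becomes -5; next acc becomes 18; next (((-val) == (-a)) and ((6 + val) > (-c))) evaluates to false; next b becomes 72; next res becomes 0; next at i=-2:; next res becomes 0; next at i=-1:; next res becomes 0; next at i=0:; next res becomes 0; next at i=1:; next res becomes 0; next at i=2:; next res becomes 0; next cur becomes 0; next at i=-2:; next cur becomes 0; next at i=-1:; next cur becomes 0; next res becomes -6; next final value 18; revised: val becomes -5; next acc becomes 18; next (not ((not ((-a) == (-val))) or (not ((6 + val) > (-c))))) evaluates to false; next b becomes 72; next res becomes 0; next at i=-2:; next res becomes 0; next at i=-1:; next res becomes 0; next at i=0:; next res becomes 0; next at i=1:; next res becomes 0; next at i=2:; next res becomes 0; next cur becomes 0; next at i=-2:; next cur becomes 0; next at i=-1:; next cur becomes 0; next res becomes -6; next final value 18; agreement on 18.
Sweeping the whole domain (84 inputs) finds no disagreement.
verdict: equivalent


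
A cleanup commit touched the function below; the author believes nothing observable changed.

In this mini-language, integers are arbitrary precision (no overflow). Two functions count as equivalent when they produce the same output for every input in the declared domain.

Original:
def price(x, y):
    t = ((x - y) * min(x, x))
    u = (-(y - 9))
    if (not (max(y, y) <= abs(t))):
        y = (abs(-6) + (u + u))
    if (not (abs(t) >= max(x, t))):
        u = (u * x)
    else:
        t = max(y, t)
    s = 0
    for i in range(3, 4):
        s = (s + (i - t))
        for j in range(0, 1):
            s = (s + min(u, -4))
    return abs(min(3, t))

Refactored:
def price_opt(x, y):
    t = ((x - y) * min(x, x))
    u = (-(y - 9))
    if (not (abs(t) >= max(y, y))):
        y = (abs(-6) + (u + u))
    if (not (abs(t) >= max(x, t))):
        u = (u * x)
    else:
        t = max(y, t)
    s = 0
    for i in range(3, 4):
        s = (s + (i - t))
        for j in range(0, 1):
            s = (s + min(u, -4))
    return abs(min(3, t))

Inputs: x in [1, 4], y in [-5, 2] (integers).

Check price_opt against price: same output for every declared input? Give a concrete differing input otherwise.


The two are interchangeable: comparison usage differs, and every declared input agrees.
As a probe, take x=4, y=-3: price runs t=28, then u=12, then (not (max(y, y) <= abs(t))) is false, then (not (abs(t) >= max(x, t))) is false, then t=28, then s=0, then (i=3), then s=-25, then (j=0), then s=-29, then returns 3; price_opt runs t=28, then u=12, then (not (abs(t) >= max(y, y))) is false, then (not (abs(t) >= max(x, t))) is false, then t=28, then s=0, then (i=3), then s=-25, then (j=0), then s=-29, then returns 3; both end at 3.
An exhaustive pass over the 32 declared inputs shows identical outputs.
verdict: equivalent


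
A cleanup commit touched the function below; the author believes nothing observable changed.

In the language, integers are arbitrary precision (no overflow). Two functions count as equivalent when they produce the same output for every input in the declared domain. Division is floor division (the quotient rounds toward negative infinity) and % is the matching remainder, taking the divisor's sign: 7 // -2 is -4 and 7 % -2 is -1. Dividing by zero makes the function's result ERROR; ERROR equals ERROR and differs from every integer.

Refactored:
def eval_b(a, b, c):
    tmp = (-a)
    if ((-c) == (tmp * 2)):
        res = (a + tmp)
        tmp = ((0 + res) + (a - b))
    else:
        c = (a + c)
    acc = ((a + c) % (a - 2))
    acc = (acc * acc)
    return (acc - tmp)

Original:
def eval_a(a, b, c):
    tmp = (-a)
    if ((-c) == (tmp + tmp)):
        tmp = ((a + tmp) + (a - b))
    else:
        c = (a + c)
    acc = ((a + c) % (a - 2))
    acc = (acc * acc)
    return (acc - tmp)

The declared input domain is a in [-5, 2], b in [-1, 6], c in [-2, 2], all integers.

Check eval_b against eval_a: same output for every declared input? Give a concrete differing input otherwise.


Reading the diff, among the changes: constant usage differs, and arithmetic usage differs, and statement counts differ, and local variable names differ.
One worked example (a=1, b=1, c=1) — eval_a: tmp := -1 | ((-c) == (tmp + tmp)): false | c := 2 | acc := 0 | acc := 0 | result 1; eval_b: tmp := -1 | ((-c) == (tmp * 2)): false | c := 2 | acc := 0 | acc := 0 | result 1; agreement on 1.
Every one of the 320 inputs gives matching results.
verdict: equivalent


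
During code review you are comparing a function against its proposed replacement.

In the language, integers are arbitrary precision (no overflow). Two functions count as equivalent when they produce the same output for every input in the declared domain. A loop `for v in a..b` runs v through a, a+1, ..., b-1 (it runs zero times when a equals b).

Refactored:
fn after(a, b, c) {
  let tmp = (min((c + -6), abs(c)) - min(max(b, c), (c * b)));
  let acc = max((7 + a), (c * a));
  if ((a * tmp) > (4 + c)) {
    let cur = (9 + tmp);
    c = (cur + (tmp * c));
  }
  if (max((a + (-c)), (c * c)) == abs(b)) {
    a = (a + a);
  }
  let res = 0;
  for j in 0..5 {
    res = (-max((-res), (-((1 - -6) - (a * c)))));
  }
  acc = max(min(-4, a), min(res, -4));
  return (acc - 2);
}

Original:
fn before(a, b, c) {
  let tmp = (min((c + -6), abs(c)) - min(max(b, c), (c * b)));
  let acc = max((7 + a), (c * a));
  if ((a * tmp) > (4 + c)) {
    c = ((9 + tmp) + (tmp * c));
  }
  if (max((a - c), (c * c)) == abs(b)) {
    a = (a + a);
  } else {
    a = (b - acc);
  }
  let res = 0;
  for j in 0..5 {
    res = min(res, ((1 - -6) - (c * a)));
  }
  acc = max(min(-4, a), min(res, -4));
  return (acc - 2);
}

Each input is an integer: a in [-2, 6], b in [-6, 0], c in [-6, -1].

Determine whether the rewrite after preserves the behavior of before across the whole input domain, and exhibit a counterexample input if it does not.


These are not equivalent — on a=0, b=-6, c=-4 the outputs split (-15 vs -6).
before: tmp becomes -6; next acc becomes 7; next ((a * tmp) > (4 + c)) evaluates to false; next (max((a - c), (c * c)) == abs(b)) evaluates to false; next a becomes -13; next res becomes 0; next at j=0:; next res becomes -45; next at j=1:; next res becomes -45; next at j=2:; next res becomes -45; next at j=3:; next res becomes -45; next at j=4:; next res becomes -45; next acc becomes -13; next final value -15
after: tmp becomes -6; next acc becomes 7; next ((a * tmp) > (4 + c)) evaluates to false; next (max((a + (-c)), (c * c)) == abs(b)) evaluates to false; next res becomes 0; next at j=0:; next res becomes 0; next at j=1:; next res becomes 0; next at j=2:; next res becomes 0; next at j=3:; next res becomes 0; next at j=4:; next res becomes 0; next acc becomes -4; next final value -6
verdict: not equivalent; witness: a=0, b=-6, c=-4


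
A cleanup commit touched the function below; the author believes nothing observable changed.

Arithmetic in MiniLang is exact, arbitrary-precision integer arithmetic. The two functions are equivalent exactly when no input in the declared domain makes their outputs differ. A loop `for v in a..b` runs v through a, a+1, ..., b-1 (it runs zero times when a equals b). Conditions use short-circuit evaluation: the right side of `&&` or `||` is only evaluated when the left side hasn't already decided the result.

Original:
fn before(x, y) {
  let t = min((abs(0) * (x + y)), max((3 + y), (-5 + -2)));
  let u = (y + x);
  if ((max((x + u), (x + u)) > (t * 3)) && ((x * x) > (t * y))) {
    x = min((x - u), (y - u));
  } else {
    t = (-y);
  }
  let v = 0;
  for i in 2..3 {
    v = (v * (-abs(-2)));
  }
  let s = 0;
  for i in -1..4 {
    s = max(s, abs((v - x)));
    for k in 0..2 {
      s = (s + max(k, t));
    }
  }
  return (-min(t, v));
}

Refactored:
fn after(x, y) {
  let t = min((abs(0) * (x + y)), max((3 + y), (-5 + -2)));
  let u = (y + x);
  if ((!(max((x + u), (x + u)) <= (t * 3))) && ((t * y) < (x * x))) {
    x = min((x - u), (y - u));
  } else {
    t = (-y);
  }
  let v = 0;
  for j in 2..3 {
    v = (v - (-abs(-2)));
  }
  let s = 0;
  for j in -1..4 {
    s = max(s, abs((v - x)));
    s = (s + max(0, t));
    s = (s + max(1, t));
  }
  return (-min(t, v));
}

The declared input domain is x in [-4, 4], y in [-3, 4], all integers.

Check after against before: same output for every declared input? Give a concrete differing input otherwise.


Try x=-4, y=-3.
before: t := 0 | u := -7 | ((max((x + u), (x + u)) > (t * 3)) && ((x * x) > (t * y))): false | t := 3 | v := 0 | iter i=2: | v := 0 | s := 0 | iter i=-1: | s := 4 | iter k=0: | s := 7 | iter k=1: | s := 10 | iter i=0: | s := 10 | iter k=0: | s := 13 | iter k=1: | s := 16 | iter i=1: | s := 16 | iter k=0: | s := 19 | iter k=1: | s := 22 | iter i=2: | s := 22 | iter k=0: | s := 25 | iter k=1: | s := 28 | iter i=3: | s := 28 | iter k=0: | s := 31 | iter k=1: | s := 34 | result 0
after: t := 0 | u := -7 | ((!(max((x + u), (x + u)) <= (t * 3))) && ((t * y) < (x * x))): false | t := 3 | v := 0 | iter j=2: | v := 2 | s := 0 | iter j=-1: | s := 6 | s := 9 | s := 12 | iter j=0: | s := 12 | s := 15 | s := 18 | iter j=1: | s := 18 | s := 21 | s := 24 | iter j=2: | s := 24 | s := 27 | s := 30 | iter j=3: | s := 30 | s := 33 | s := 36 | result -2
0 vs -2 — the two versions disagree here.
verdict: not equivalent; witness: x=-4, y=-3


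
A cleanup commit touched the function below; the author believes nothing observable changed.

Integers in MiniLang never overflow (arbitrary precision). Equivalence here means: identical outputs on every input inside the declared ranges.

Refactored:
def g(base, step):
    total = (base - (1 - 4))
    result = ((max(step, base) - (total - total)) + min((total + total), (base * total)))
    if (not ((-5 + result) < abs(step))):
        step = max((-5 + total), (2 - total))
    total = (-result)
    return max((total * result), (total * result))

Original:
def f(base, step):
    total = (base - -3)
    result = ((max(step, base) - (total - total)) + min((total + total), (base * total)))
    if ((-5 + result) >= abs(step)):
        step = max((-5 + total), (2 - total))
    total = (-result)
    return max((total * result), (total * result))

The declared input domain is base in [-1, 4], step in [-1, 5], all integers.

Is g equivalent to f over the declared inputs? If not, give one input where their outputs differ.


The two versions differ — the changes include arithmetic usage differs; boolean connective usage differs; constant usage differs; comparison usage differs.
One worked example (base=3, step=4) — f: total := 6 | result := 16 | ((-5 + result) >= abs(step)): true | step := 1 | total := -16 | result -256; g: total := 6 | result := 16 | (not ((-5 + result) < abs(step))): true | step := 1 | total := -16 | result -256; agreement on -256.
Sweeping the whole domain (42 inputs) finds no disagreement.
verdict: equivalent


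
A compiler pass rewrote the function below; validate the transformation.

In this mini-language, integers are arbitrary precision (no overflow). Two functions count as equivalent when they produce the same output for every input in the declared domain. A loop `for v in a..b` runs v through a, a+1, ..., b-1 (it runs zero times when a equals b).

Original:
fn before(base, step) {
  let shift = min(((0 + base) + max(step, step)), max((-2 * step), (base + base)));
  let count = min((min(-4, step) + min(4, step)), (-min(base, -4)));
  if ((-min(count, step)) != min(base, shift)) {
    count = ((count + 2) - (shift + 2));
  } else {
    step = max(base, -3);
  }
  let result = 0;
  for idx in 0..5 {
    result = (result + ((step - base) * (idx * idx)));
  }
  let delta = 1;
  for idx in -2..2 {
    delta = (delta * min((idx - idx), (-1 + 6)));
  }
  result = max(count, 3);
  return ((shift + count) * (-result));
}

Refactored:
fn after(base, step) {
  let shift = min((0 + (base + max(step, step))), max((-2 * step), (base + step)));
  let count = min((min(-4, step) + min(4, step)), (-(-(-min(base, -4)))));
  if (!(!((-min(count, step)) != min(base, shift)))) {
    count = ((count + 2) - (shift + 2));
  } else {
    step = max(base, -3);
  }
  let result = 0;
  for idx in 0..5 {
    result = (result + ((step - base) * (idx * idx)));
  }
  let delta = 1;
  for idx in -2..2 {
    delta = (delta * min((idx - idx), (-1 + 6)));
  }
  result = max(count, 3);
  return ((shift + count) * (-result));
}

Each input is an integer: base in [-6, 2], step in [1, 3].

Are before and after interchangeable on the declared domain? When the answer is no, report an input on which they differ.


On input base=-6, step=3, before returns 5 while after returns 3.
verdict: not equivalent; witness: base=-6, step=3


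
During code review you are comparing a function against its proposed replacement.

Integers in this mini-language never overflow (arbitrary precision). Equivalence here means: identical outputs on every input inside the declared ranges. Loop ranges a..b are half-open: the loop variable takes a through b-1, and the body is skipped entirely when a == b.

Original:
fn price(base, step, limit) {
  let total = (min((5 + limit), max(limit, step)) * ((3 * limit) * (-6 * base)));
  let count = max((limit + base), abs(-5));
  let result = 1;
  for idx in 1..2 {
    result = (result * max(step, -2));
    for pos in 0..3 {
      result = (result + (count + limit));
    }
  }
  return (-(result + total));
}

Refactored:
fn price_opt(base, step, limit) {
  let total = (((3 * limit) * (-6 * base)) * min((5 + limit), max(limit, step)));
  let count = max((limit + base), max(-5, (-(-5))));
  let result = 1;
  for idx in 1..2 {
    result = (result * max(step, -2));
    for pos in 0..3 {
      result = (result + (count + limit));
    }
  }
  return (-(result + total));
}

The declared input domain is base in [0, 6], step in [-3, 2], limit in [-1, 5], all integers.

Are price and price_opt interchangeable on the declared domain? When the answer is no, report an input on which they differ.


Differences: constant usage differs, plus min/max/abs usage differs — yet all 294 inputs agree.
verdict: equivalent


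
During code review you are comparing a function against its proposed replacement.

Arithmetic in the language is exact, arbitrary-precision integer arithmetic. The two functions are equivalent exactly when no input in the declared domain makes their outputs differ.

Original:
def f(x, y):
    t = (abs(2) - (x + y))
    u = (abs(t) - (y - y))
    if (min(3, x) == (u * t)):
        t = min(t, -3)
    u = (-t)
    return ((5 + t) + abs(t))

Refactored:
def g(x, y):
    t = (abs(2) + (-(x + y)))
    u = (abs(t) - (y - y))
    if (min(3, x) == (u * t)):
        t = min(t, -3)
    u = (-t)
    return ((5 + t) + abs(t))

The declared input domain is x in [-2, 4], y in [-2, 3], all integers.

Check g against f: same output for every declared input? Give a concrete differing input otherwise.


Equivalent — the differences include arithmetic usage differs, yet no declared input distinguishes the two.
As a probe, take x=4, y=1: f runs t = -3; u = 3; (min(3, x) == (u * t)) -> false; u = 3; return 5; g runs t = -3; u = 3; (min(3, x) == (u * t)) -> false; u = 3; return 5; both end at 5.
Every one of the 42 inputs gives matching results.
verdict: equivalent


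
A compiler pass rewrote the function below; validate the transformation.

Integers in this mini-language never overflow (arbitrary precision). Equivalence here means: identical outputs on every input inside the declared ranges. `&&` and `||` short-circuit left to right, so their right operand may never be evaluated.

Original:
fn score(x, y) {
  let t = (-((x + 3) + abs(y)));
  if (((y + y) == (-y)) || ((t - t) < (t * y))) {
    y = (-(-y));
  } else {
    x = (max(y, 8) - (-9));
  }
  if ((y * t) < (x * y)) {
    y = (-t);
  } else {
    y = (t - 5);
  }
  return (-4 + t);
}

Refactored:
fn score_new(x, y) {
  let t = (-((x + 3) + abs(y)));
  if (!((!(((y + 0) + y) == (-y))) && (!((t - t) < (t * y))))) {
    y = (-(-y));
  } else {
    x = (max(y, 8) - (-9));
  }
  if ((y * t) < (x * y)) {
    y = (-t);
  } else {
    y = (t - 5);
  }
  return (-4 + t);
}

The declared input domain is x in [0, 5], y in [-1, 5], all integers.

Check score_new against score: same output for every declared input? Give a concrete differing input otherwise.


The two versions differ — the changes include arithmetic usage differs; also constant usage differs; also boolean connective usage differs.
One worked example (x=5, y=4) — score: t becomes -12; next (((y + y) == (-y)) || ((t - t) < (t * y))) evaluates to false; next x becomes 17; next ((y * t) < (x * y)) evaluates to true; next y becomes 12; next final value -16; score_new: t becomes -12; next (!((!(((y + 0) + y) == (-y))) && (!((t - t) < (t * y))))) evaluates to false; next x becomes 17; next ((y * t) < (x * y)) evaluates to true; next y becomes 12; next final value -16; agreement on -16.
Checked all 42 inputs in the declared domain: the outputs agree on every one.
verdict: equivalent


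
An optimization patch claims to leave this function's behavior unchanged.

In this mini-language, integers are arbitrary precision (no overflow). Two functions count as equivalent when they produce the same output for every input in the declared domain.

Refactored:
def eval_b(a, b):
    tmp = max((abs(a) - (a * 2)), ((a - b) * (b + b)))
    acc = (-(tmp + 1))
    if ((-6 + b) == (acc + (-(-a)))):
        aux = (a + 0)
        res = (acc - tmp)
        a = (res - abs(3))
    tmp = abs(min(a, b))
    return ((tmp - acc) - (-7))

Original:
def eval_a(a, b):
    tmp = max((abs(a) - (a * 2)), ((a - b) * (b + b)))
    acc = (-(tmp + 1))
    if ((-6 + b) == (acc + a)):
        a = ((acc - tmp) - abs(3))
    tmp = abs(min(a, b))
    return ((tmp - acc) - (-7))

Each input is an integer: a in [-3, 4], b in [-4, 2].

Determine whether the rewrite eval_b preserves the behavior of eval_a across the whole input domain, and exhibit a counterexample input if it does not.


Although constant usage differs; also arithmetic usage differs; also statement counts differ; also local variable names differ, 56/56 inputs agree.
verdict: equivalent


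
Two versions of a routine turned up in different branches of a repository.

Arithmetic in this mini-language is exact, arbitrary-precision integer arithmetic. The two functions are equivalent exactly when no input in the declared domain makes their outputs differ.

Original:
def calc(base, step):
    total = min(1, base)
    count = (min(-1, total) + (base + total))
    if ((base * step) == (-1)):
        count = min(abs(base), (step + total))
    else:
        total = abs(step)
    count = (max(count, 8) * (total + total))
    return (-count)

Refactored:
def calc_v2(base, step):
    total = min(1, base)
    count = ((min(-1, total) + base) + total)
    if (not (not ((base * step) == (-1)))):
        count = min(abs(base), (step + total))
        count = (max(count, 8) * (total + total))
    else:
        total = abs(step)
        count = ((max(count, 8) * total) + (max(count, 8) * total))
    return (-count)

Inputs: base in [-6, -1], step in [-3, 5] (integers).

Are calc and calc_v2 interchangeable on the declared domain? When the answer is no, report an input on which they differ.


This is a faithful refactor — arithmetic usage differs, and statement counts differ, and constant usage differs, and min/max/abs usage differs, and boolean connective usage differs, but the computed results match everywhere.
Tracing base=-4, step=3: calc: total=-4, then count=-12, then ((base * step) == (-1)) is false, then total=3, then count=48, then returns -48 | calc_v2: total=-4, then count=-12, then (not (not ((base * step) == (-1)))) is false, then total=3, then count=48, then returns -48 — matching result -48.
Checked all 54 inputs in the declared domain: the outputs agree on every one.
verdict: equivalent


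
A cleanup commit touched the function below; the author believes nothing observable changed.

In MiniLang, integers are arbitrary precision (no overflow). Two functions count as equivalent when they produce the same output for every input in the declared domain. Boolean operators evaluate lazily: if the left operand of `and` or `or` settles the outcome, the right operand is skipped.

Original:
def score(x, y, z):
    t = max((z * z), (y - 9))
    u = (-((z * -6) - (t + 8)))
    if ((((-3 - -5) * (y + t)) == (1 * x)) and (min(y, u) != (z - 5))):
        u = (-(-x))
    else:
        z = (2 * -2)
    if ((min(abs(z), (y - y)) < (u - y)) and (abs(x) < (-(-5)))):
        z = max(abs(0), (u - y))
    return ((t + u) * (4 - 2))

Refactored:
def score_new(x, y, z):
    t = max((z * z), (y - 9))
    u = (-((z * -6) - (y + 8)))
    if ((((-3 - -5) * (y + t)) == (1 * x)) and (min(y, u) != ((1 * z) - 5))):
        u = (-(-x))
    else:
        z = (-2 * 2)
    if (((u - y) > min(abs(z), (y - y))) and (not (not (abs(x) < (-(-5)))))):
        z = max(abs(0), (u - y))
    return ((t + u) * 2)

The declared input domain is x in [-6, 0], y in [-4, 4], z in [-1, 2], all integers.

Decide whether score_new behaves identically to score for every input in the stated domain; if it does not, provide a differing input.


Not equivalent: x=-6, y=-4, z=0 separates them (16 vs 8).
score: t becomes 0; next u becomes 8; next ((((-3 - -5) * (y + t)) == (1 * x)) and (min(y, u) != (z - 5))) evaluates to false; next z becomes -4; next ((min(abs(z), (y - y)) < (u - y)) and (abs(x) < (-(-5)))) evaluates to false; next final value 16
score_new: t becomes 0; next u becomes 4; next ((((-3 - -5) * (y + t)) == (1 * x)) and (min(y, u) != ((1 * z) - 5))) evaluates to false; next z becomes -4; next (((u - y) > min(abs(z), (y - y))) and (not (not (abs(x) < (-(-5)))))) evaluates to false; next final value 8
verdict: not equivalent; witness: x=-6, y=-4, z=0
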